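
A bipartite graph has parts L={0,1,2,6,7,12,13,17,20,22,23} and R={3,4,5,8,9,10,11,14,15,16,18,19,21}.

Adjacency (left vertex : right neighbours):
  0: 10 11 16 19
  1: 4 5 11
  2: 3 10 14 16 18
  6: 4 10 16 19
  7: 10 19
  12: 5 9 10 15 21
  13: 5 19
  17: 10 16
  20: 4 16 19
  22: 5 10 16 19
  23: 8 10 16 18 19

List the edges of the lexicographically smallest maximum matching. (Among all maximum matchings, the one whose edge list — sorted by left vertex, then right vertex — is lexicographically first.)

|M| = 9 (so the lex-smallest maximum matching has 9 edges)
process left vertices in ascending order; for each, take the smallest-labelled available neighbour that still permits 9 edges overall, or leave it unmatched if none does
lex-smallest matching: {0-10, 1-11, 2-3, 6-4, 7-19, 12-9, 13-5, 17-16, 23-8}

Lex-smallest maximum matching: {(0,10), (1,11), (2,3), (6,4), (7,19), (12,9), (13,5), (17,16), (23,8)}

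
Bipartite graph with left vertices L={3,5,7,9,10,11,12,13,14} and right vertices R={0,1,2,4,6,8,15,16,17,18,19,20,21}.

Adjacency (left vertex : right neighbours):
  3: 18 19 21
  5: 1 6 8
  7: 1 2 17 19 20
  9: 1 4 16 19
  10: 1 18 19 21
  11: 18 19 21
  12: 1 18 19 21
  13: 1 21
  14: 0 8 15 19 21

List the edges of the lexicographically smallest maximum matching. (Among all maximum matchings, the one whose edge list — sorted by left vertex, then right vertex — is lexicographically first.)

|M| = 8 (so the lex-smallest maximum matching has 8 edges)
process left vertices in ascending order; for each, take the smallest-labelled available neighbour that still permits 8 edges overall, or leave it unmatched if none does
lex-smallest matching: {3-18, 5-6, 7-2, 9-4, 10-1, 11-19, 12-21, 14-0}

Lex-smallest maximum matching: {(3,18), (5,6), (7,2), (9,4), (10,1), (11,19), (12,21), (14,0)}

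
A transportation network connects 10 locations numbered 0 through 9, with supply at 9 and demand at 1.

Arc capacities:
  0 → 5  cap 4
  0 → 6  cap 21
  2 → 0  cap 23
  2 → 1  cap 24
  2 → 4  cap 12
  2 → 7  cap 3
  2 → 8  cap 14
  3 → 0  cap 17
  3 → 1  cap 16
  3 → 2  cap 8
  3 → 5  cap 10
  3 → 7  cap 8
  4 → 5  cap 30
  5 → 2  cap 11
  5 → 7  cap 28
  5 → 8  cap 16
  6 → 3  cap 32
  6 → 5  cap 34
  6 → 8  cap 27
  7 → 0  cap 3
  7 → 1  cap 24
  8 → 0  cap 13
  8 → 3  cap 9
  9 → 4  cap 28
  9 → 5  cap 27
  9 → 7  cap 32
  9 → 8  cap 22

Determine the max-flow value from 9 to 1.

augment #1: 9→7→1 bottleneck 24, total now 24
augment #2: 9→5→2→1 bottleneck 11, total now 35
augment #3: 9→8→3→1 bottleneck 9, total now 44
augment #4: 9→7→0→6→3→1 bottleneck 3, total now 47
augment #5: 9→8→0→6→3→1 bottleneck 4, total now 51
augment #6: 9→8→0→6→3→2→1 bottleneck 8, total now 59

Maximum flow value: 59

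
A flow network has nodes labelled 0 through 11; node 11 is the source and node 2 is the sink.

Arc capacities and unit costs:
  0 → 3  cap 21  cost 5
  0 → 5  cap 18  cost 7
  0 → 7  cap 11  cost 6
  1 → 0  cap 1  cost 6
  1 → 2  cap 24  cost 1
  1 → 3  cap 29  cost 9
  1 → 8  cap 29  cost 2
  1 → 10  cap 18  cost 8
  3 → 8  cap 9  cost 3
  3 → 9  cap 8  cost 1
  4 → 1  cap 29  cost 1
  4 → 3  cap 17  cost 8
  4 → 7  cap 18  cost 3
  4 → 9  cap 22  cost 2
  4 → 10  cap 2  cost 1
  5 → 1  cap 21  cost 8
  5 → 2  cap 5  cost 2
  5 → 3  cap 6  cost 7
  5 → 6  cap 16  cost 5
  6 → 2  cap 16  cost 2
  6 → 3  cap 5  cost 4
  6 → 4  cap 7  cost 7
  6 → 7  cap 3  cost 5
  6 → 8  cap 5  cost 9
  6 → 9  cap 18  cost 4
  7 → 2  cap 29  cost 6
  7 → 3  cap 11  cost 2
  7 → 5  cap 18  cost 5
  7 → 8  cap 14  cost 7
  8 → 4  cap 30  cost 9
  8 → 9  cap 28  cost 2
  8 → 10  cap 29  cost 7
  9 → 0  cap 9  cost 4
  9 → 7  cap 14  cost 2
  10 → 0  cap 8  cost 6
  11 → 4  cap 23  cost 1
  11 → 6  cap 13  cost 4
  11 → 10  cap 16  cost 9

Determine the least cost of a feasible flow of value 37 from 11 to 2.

shortest-cost path #1: 11→4→1→2 push 23 @ unit cost 3 (adds 69)
shortest-cost path #2: 11→6→2 push 13 @ unit cost 6 (adds 78)
shortest-cost path #3: 11→10→0→5→2 push 1 @ unit cost 24 (adds 24)
total cost = 171

Minimum cost for 37 units: 171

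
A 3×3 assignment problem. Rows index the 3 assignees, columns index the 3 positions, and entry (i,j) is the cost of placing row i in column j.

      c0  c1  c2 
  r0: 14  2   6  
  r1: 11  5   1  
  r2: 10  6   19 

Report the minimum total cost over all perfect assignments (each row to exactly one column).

Minimum assignment cost: 13

optimal assignment: row0→col1 (cost 2), row1→col2 (cost 1), row2→col0 (cost 10)
total = 2 + 1 + 10 = 13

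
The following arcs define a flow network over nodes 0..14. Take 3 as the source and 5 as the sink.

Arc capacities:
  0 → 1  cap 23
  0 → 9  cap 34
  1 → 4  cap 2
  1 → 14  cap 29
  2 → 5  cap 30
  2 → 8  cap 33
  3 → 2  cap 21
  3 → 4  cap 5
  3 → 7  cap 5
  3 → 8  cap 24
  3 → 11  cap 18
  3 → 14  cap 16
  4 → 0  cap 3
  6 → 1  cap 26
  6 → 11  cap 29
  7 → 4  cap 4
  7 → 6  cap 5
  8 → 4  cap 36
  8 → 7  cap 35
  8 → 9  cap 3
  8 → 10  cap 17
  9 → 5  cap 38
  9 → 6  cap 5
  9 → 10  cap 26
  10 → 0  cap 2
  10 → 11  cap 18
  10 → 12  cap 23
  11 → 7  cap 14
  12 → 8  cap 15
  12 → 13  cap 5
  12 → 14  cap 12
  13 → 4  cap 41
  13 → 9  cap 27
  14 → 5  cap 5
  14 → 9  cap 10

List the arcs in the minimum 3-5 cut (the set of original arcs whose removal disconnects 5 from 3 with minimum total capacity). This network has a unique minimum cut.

Min-cut arcs: {(3,2), (4,0), (8,9), (10,0), (12,13), (14,5), (14,9)} (total capacity 49)

augment #1: 3→2→5 push 21
augment #2: 3→14→5 push 5
augment #3: 3→8→9→5 push 3
augment #4: 3→14→9→5 push 10
augment #5: 3→4→0→9→5 push 3
augment #6: 3→8→10→0→9→5 push 2
augment #7: 3→8→10→12→13→9→5 push 5
max flow = 49; residual-reachable set from 3 gives S-side
cut edges (S→T): {(3,2), (4,0), (8,9), (10,0), (12,13), (14,5), (14,9)} total cap 49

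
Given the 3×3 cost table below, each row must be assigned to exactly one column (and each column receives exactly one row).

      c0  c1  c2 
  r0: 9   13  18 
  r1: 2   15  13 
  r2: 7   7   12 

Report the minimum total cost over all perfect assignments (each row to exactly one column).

Minimum assignment cost: 27

one of 2 optimal assignments: row0→col1 (cost 13), row1→col0 (cost 2), row2→col2 (cost 12)
total = 13 + 2 + 12 = 27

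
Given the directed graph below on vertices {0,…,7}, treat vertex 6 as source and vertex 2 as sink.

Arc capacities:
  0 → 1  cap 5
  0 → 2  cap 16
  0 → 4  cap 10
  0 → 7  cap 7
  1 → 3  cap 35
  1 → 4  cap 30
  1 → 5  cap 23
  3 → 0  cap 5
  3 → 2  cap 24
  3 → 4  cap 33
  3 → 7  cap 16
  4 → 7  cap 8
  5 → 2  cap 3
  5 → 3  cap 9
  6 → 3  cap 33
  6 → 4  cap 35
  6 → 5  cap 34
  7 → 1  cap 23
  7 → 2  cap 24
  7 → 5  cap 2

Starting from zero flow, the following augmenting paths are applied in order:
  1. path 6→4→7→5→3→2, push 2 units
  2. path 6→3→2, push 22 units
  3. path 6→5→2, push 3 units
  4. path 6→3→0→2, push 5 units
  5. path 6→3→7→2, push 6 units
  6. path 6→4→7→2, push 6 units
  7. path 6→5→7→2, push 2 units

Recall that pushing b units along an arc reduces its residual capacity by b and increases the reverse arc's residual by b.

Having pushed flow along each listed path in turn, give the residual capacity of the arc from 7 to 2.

Residual capacity of (7,2): 10

after path 1 (6→4→7→5→3→2, push 2): res(7,2)=24
after path 2 (6→3→2, push 22): res(7,2)=24
after path 3 (6→5→2, push 3): res(7,2)=24
after path 4 (6→3→0→2, push 5): res(7,2)=24
after path 5 (6→3→7→2, push 6): res(7,2)=18
after path 6 (6→4→7→2, push 6): res(7,2)=12
after path 7 (6→5→7→2, push 2): res(7,2)=10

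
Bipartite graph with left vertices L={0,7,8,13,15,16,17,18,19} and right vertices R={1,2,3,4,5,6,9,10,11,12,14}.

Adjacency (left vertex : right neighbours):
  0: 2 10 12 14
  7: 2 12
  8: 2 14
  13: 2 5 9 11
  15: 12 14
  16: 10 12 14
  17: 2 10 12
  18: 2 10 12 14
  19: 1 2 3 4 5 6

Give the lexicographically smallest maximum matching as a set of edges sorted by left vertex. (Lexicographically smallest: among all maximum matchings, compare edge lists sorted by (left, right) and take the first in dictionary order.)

Lex-smallest maximum matching: {(0,2), (7,12), (8,14), (13,5), (16,10), (19,1)}

|M| = 6 (so the lex-smallest maximum matching has 6 edges)
process left vertices in ascending order; for each, take the smallest-labelled available neighbour that still permits 6 edges overall, or leave it unmatched if none does
lex-smallest matching: {0-2, 7-12, 8-14, 13-5, 16-10, 19-1}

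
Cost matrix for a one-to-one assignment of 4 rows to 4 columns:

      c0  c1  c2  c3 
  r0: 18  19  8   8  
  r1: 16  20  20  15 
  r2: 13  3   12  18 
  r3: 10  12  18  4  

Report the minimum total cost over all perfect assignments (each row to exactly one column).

optimal assignment: row0→col2 (cost 8), row1→col0 (cost 16), row2→col1 (cost 3), row3→col3 (cost 4)
total = 8 + 16 + 3 + 4 = 31

Minimum assignment cost: 31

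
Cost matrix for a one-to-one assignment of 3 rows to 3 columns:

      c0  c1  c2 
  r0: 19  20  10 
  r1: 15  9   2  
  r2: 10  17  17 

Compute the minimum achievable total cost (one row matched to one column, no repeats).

optimal assignment: row0→col2 (cost 10), row1→col1 (cost 9), row2→col0 (cost 10)
total = 10 + 9 + 10 = 29

Minimum assignment cost: 29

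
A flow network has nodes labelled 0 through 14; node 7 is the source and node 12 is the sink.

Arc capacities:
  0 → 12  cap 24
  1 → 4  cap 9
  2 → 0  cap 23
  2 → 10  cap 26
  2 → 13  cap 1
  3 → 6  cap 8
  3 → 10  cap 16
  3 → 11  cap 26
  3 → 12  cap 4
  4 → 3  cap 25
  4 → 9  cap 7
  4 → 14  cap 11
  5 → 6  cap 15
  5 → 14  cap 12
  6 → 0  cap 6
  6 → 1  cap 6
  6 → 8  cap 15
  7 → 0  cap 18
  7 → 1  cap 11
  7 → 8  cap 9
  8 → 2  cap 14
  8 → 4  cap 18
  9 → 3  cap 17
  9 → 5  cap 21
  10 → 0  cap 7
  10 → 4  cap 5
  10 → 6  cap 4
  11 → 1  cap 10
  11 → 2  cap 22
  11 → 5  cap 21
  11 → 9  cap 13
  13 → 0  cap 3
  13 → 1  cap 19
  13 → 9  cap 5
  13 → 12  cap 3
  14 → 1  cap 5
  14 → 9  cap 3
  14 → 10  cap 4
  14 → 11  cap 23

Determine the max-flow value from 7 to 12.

augment #1: 7→0→12 bottleneck 18, total now 18
augment #2: 7→1→4→3→12 bottleneck 4, total now 22
augment #3: 7→8→2→0→12 bottleneck 6, total now 28
augment #4: 7→8→2→13→12 bottleneck 1, total now 29

Maximum flow value: 29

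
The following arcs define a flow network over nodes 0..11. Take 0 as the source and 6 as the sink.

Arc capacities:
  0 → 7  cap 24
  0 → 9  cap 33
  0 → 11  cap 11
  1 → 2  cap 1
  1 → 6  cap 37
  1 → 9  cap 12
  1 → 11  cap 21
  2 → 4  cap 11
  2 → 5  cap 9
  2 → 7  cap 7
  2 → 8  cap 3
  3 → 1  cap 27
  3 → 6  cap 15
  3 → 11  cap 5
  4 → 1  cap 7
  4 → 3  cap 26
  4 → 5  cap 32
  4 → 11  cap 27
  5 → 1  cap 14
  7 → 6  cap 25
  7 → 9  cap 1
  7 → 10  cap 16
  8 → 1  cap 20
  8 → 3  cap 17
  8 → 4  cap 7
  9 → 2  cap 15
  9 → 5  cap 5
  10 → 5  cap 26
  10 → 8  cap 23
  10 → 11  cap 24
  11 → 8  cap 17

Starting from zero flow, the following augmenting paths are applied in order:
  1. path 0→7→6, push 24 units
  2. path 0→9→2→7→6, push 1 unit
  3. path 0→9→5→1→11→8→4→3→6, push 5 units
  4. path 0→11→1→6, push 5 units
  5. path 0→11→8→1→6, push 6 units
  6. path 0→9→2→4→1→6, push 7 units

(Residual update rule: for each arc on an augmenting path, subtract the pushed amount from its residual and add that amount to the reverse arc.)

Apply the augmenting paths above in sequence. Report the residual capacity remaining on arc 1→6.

Residual capacity of (1,6): 19

after path 1 (0→7→6, push 24): res(1,6)=37
after path 2 (0→9→2→7→6, push 1): res(1,6)=37
after path 3 (0→9→5→1→11→8→4→3→6, push 5): res(1,6)=37
after path 4 (0→11→1→6, push 5): res(1,6)=32
after path 5 (0→11→8→1→6, push 6): res(1,6)=26
after path 6 (0→9→2→4→1→6, push 7): res(1,6)=19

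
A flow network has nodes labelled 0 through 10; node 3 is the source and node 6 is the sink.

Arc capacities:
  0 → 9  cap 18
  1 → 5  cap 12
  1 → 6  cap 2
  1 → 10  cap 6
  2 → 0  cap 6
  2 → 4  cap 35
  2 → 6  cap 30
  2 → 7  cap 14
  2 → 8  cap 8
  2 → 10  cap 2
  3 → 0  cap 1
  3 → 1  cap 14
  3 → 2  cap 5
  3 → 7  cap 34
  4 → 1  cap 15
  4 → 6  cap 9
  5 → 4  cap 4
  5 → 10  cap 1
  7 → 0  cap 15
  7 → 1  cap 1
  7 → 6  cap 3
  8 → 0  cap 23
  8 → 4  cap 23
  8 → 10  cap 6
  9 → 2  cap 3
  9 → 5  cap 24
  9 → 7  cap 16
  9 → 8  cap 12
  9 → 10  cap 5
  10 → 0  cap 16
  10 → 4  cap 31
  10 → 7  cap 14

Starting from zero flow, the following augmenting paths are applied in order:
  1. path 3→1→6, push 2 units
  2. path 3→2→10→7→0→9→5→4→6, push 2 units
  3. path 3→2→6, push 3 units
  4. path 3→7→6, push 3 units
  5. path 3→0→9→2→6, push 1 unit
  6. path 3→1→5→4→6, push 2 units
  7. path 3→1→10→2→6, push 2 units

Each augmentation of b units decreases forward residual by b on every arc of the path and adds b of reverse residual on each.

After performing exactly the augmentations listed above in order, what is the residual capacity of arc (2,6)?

Residual capacity of (2,6): 24

after path 1 (3→1→6, push 2): res(2,6)=30
after path 2 (3→2→10→7→0→9→5→4→6, push 2): res(2,6)=30
after path 3 (3→2→6, push 3): res(2,6)=27
after path 4 (3→7→6, push 3): res(2,6)=27
after path 5 (3→0→9→2→6, push 1): res(2,6)=26
after path 6 (3→1→5→4→6, push 2): res(2,6)=26
after path 7 (3→1→10→2→6, push 2): res(2,6)=24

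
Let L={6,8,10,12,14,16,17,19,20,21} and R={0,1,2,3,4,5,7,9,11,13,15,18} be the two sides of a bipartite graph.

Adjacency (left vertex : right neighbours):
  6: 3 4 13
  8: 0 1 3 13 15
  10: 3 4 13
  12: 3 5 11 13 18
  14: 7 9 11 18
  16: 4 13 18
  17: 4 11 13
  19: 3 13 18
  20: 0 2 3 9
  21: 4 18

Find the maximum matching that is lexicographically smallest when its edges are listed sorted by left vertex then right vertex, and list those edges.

|M| = 9 (so the lex-smallest maximum matching has 9 edges)
process left vertices in ascending order; for each, take the smallest-labelled available neighbour that still permits 9 edges overall, or leave it unmatched if none does
lex-smallest matching: {6-3, 8-0, 10-4, 12-5, 14-7, 16-13, 17-11, 19-18, 20-2}

Lex-smallest maximum matching: {(6,3), (8,0), (10,4), (12,5), (14,7), (16,13), (17,11), (19,18), (20,2)}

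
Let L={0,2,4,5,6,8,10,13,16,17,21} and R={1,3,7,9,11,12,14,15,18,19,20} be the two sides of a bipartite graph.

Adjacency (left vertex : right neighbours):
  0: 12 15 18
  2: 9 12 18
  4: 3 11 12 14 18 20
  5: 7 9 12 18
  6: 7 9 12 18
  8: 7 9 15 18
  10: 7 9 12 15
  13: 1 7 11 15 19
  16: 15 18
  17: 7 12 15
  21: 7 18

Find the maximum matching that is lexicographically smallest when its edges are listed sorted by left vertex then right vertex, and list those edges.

|M| = 7 (so the lex-smallest maximum matching has 7 edges)
process left vertices in ascending order; for each, take the smallest-labelled available neighbour that still permits 7 edges overall, or leave it unmatched if none does
lex-smallest matching: {0-12, 2-9, 4-3, 5-7, 6-18, 8-15, 13-1}

Lex-smallest maximum matching: {(0,12), (2,9), (4,3), (5,7), (6,18), (8,15), (13,1)}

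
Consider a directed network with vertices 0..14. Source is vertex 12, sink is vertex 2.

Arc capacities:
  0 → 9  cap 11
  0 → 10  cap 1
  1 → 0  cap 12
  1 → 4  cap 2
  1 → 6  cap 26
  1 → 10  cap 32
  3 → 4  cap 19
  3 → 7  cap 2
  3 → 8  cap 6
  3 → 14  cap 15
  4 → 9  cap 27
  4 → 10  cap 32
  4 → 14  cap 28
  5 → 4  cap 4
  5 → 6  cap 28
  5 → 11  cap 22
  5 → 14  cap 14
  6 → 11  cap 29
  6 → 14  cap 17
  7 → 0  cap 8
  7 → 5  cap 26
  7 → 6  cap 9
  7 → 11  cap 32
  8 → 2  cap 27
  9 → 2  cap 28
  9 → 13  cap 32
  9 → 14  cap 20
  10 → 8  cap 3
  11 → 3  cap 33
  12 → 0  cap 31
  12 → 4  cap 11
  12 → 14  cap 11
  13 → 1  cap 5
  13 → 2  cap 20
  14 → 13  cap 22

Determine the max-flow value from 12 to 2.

augment #1: 12→0→9→2 bottleneck 11, total now 11
augment #2: 12→4→9→2 bottleneck 11, total now 22
augment #3: 12→14→13→2 bottleneck 11, total now 33
augment #4: 12→0→10→8→2 bottleneck 1, total now 34

Maximum flow value: 34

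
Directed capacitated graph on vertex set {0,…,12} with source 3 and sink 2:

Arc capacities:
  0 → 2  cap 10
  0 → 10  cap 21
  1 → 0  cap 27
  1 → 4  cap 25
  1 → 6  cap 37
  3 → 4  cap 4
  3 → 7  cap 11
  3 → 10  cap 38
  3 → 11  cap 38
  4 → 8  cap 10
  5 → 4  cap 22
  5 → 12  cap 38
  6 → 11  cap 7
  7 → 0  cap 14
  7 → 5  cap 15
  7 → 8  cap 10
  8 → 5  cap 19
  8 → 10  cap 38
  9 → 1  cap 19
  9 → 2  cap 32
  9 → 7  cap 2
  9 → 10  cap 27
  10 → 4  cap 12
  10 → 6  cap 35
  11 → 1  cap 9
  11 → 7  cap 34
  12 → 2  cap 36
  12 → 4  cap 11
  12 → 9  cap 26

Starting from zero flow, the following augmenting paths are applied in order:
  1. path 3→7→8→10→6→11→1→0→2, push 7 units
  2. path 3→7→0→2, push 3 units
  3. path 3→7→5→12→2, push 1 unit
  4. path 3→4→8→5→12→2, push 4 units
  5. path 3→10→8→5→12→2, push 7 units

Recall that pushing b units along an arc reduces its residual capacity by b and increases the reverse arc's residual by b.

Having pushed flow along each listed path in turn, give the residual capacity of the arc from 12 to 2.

after path 1 (3→7→8→10→6→11→1→0→2, push 7): res(12,2)=36
after path 2 (3→7→0→2, push 3): res(12,2)=36
after path 3 (3→7→5→12→2, push 1): res(12,2)=35
after path 4 (3→4→8→5→12→2, push 4): res(12,2)=31
after path 5 (3→10→8→5→12→2, push 7): res(12,2)=24

Residual capacity of (12,2): 24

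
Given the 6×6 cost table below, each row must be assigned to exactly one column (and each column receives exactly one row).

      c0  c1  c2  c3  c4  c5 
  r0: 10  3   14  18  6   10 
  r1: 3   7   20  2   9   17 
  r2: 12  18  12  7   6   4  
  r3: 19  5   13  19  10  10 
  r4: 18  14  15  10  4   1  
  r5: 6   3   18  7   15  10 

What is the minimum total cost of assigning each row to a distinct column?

optimal assignment: row0→col1 (cost 3), row1→col3 (cost 2), row2→col4 (cost 6), row3→col2 (cost 13), row4→col5 (cost 1), row5→col0 (cost 6)
total = 3 + 2 + 6 + 13 + 1 + 6 = 31

Minimum assignment cost: 31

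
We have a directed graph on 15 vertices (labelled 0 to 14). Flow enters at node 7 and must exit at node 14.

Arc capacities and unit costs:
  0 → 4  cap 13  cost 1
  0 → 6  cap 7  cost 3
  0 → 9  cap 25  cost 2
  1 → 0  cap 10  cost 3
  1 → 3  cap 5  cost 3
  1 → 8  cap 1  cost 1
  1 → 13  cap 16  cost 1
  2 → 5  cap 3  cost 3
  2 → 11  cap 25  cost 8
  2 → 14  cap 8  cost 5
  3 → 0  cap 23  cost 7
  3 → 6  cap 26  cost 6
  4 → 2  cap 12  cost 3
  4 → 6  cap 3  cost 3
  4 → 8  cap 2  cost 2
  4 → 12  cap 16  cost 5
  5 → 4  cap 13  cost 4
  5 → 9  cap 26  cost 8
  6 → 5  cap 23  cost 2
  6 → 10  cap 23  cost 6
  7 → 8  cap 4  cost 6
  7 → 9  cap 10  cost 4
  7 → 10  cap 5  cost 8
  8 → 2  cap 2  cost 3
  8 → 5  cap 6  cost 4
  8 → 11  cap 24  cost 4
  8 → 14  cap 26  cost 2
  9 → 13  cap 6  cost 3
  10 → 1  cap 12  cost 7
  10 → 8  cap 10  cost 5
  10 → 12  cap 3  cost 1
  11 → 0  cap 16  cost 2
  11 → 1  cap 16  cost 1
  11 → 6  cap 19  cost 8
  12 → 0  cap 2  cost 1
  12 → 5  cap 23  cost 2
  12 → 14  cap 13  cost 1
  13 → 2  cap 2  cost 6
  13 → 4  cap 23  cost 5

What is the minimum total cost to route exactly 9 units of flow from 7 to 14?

shortest-cost path #1: 7→8→14 push 4 @ unit cost 8 (adds 32)
shortest-cost path #2: 7→10→12→14 push 3 @ unit cost 10 (adds 30)
shortest-cost path #3: 7→10→8→14 push 2 @ unit cost 15 (adds 30)
total cost = 92

Minimum cost for 9 units: 92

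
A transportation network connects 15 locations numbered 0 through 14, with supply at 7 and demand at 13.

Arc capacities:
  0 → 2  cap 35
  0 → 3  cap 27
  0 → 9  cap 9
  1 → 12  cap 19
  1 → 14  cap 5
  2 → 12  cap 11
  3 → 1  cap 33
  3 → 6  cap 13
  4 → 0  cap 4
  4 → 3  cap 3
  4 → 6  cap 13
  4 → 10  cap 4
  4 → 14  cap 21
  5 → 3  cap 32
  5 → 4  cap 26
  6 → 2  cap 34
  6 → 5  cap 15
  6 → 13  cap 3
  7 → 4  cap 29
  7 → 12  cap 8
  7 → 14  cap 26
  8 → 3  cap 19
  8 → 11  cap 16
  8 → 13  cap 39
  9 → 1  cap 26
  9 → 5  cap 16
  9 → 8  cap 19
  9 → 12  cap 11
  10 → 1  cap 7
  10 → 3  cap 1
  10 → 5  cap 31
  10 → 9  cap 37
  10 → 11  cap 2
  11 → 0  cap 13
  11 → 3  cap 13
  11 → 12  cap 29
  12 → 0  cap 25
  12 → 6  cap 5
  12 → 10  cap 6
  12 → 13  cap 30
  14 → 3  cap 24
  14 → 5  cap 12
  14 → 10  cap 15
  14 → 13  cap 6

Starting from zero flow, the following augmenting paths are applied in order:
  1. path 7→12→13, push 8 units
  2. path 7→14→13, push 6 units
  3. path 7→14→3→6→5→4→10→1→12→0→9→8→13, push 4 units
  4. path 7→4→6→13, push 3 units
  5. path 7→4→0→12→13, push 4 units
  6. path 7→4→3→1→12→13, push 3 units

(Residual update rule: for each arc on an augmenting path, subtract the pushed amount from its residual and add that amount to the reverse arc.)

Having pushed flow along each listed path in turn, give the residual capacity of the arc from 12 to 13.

Residual capacity of (12,13): 15

after path 1 (7→12→13, push 8): res(12,13)=22
after path 2 (7→14→13, push 6): res(12,13)=22
after path 3 (7→14→3→6→5→4→10→1→12→0→9→8→13, push 4): res(12,13)=22
after path 4 (7→4→6→13, push 3): res(12,13)=22
after path 5 (7→4→0→12→13, push 4): res(12,13)=18
after path 6 (7→4→3→1→12→13, push 3): res(12,13)=15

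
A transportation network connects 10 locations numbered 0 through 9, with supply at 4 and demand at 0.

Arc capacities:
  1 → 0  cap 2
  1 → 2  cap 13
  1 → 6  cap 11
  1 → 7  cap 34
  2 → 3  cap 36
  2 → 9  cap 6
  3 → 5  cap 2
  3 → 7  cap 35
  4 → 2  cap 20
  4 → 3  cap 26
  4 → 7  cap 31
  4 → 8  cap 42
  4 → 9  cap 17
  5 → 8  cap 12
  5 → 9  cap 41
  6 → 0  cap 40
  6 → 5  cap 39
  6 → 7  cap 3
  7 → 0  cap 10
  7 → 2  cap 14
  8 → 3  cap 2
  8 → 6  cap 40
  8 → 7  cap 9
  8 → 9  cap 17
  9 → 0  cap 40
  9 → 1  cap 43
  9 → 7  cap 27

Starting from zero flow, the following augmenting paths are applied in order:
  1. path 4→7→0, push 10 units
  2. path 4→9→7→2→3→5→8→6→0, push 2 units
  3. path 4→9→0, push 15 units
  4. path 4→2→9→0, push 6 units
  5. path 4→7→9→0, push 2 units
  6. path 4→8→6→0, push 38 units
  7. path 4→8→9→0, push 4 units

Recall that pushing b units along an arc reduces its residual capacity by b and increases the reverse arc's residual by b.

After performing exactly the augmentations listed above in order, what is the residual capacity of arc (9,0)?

after path 1 (4→7→0, push 10): res(9,0)=40
after path 2 (4→9→7→2→3→5→8→6→0, push 2): res(9,0)=40
after path 3 (4→9→0, push 15): res(9,0)=25
after path 4 (4→2→9→0, push 6): res(9,0)=19
after path 5 (4→7→9→0, push 2): res(9,0)=17
after path 6 (4→8→6→0, push 38): res(9,0)=17
after path 7 (4→8→9→0, push 4): res(9,0)=13

Residual capacity of (9,0): 13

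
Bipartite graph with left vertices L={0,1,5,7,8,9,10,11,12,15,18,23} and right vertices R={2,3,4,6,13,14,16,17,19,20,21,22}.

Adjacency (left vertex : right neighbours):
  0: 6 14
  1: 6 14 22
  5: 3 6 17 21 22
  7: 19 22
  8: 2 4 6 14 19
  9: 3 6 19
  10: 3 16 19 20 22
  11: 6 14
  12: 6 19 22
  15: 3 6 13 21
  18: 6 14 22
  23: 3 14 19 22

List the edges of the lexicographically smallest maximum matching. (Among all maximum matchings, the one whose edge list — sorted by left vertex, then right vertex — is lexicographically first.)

Lex-smallest maximum matching: {(0,6), (1,14), (5,17), (7,19), (8,2), (9,3), (10,16), (12,22), (15,13)}

|M| = 9 (so the lex-smallest maximum matching has 9 edges)
process left vertices in ascending order; for each, take the smallest-labelled available neighbour that still permits 9 edges overall, or leave it unmatched if none does
lex-smallest matching: {0-6, 1-14, 5-17, 7-19, 8-2, 9-3, 10-16, 12-22, 15-13}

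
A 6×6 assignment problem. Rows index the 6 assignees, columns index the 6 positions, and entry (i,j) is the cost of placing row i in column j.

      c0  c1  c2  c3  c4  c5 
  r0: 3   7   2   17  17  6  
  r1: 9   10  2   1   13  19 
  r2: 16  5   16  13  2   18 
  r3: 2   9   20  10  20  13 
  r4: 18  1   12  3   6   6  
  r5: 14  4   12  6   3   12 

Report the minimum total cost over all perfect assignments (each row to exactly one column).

Minimum assignment cost: 17

optimal assignment: row0→col2 (cost 2), row1→col3 (cost 1), row2→col4 (cost 2), row3→col0 (cost 2), row4→col5 (cost 6), row5→col1 (cost 4)
total = 2 + 1 + 2 + 2 + 6 + 4 = 17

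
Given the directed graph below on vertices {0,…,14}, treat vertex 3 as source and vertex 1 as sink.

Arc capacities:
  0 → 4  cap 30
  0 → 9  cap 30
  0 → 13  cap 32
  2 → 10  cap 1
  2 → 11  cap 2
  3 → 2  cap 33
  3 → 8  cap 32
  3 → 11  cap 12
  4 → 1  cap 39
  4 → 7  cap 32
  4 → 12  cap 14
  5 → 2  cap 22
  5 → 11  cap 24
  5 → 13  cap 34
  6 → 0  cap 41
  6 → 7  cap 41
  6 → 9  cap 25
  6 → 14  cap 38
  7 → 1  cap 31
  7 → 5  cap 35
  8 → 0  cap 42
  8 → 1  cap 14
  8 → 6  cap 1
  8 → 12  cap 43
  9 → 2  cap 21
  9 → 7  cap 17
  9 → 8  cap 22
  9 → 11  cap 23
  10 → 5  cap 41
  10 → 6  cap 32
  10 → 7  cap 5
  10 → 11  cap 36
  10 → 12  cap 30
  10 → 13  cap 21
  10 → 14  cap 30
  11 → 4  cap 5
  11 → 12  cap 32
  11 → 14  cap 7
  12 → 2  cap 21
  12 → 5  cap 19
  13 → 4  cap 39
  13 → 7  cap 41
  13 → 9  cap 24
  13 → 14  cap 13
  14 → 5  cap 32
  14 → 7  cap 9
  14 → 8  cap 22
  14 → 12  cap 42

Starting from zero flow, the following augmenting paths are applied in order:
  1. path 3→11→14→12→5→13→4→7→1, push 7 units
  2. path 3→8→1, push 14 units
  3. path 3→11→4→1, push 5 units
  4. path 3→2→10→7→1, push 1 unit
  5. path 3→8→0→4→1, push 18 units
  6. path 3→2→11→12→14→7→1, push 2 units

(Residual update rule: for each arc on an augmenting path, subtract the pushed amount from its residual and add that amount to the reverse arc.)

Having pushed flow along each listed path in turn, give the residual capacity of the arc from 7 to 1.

Residual capacity of (7,1): 21

after path 1 (3→11→14→12→5→13→4→7→1, push 7): res(7,1)=24
after path 2 (3→8→1, push 14): res(7,1)=24
after path 3 (3→11→4→1, push 5): res(7,1)=24
after path 4 (3→2→10→7→1, push 1): res(7,1)=23
after path 5 (3→8→0→4→1, push 18): res(7,1)=23
after path 6 (3→2→11→12→14→7→1, push 2): res(7,1)=21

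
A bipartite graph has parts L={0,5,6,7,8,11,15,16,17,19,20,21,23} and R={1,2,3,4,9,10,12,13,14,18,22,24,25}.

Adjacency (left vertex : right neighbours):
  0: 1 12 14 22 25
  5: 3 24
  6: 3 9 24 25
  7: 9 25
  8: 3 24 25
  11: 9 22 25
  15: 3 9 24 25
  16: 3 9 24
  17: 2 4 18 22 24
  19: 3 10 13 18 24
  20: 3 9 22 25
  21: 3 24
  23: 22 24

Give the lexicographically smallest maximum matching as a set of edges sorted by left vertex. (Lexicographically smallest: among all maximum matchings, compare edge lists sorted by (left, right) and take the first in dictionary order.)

|M| = 8 (so the lex-smallest maximum matching has 8 edges)
process left vertices in ascending order; for each, take the smallest-labelled available neighbour that still permits 8 edges overall, or leave it unmatched if none does
lex-smallest matching: {0-1, 5-3, 6-9, 7-25, 8-24, 11-22, 17-2, 19-10}

Lex-smallest maximum matching: {(0,1), (5,3), (6,9), (7,25), (8,24), (11,22), (17,2), (19,10)}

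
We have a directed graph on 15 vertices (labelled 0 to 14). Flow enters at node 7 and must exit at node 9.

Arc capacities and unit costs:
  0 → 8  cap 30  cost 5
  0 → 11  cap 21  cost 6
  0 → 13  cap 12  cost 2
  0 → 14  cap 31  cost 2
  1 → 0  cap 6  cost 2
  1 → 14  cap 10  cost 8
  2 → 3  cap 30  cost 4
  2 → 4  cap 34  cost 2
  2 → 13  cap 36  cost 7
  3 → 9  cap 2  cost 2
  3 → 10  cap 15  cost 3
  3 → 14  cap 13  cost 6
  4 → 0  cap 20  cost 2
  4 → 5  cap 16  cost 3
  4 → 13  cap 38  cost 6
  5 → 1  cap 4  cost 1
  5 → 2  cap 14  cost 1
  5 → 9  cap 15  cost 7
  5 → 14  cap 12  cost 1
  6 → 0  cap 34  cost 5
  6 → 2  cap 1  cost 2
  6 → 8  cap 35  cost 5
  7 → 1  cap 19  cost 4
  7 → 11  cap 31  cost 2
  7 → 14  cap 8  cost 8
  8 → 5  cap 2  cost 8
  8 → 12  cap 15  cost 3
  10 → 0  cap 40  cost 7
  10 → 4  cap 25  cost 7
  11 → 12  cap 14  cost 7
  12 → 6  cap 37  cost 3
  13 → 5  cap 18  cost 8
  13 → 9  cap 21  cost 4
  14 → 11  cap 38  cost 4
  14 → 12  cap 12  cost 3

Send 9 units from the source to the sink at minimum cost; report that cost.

shortest-cost path #1: 7→1→0→13→9 push 6 @ unit cost 12 (adds 72)
shortest-cost path #2: 7→11→12→6→2→3→9 push 1 @ unit cost 20 (adds 20)
shortest-cost path #3: 7→11→12→6→0→13→9 push 2 @ unit cost 23 (adds 46)
total cost = 138

Minimum cost for 9 units: 138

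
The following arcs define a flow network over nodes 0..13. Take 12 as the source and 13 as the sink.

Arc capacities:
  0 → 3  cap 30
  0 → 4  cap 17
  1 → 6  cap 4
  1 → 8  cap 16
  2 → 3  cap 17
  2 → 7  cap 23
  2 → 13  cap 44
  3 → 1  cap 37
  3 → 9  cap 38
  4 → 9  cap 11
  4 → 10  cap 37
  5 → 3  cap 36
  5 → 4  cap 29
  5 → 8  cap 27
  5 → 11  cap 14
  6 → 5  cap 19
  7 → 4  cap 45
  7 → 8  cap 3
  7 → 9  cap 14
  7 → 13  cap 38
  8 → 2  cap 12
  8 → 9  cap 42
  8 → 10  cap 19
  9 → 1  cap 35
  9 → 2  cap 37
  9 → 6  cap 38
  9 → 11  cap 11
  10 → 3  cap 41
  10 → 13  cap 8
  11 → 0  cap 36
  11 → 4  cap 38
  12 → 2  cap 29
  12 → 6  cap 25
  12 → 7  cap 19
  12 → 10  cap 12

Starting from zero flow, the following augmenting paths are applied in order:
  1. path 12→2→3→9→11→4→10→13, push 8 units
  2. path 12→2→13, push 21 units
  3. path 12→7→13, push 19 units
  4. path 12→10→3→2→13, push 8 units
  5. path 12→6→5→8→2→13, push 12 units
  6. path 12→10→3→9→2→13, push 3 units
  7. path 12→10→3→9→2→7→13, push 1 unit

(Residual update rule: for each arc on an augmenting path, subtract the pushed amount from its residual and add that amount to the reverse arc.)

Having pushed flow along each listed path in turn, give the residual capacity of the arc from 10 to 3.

after path 1 (12→2→3→9→11→4→10→13, push 8): res(10,3)=41
after path 2 (12→2→13, push 21): res(10,3)=41
after path 3 (12→7→13, push 19): res(10,3)=41
after path 4 (12→10→3→2→13, push 8): res(10,3)=33
after path 5 (12→6→5→8→2→13, push 12): res(10,3)=33
after path 6 (12→10→3→9→2→13, push 3): res(10,3)=30
after path 7 (12→10→3→9→2→7→13, push 1): res(10,3)=29

Residual capacity of (10,3): 29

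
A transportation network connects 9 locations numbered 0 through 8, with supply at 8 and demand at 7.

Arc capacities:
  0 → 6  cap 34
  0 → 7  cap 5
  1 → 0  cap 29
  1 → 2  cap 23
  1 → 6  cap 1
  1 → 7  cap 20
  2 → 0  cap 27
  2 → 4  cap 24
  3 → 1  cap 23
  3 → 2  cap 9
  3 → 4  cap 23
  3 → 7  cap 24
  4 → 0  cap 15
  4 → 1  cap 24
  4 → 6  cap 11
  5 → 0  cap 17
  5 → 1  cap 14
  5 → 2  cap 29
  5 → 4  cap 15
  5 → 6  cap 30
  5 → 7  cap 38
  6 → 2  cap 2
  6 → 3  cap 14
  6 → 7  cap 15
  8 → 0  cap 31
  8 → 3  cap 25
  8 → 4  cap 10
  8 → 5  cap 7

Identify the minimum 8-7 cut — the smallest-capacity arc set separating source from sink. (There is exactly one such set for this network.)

Min-cut arcs: {(0,7), (1,7), (3,7), (6,7), (8,5)} (total capacity 71)

augment #1: 8→0→7 push 5
augment #2: 8→3→7 push 24
augment #3: 8→5→7 push 7
augment #4: 8→0→6→7 push 15
augment #5: 8→3→1→7 push 1
augment #6: 8→4→1→7 push 10
augment #7: 8→0→6→3→1→7 push 9
max flow = 71; residual-reachable set from 8 gives S-side
cut edges (S→T): {(0,7), (1,7), (3,7), (6,7), (8,5)} total cap 71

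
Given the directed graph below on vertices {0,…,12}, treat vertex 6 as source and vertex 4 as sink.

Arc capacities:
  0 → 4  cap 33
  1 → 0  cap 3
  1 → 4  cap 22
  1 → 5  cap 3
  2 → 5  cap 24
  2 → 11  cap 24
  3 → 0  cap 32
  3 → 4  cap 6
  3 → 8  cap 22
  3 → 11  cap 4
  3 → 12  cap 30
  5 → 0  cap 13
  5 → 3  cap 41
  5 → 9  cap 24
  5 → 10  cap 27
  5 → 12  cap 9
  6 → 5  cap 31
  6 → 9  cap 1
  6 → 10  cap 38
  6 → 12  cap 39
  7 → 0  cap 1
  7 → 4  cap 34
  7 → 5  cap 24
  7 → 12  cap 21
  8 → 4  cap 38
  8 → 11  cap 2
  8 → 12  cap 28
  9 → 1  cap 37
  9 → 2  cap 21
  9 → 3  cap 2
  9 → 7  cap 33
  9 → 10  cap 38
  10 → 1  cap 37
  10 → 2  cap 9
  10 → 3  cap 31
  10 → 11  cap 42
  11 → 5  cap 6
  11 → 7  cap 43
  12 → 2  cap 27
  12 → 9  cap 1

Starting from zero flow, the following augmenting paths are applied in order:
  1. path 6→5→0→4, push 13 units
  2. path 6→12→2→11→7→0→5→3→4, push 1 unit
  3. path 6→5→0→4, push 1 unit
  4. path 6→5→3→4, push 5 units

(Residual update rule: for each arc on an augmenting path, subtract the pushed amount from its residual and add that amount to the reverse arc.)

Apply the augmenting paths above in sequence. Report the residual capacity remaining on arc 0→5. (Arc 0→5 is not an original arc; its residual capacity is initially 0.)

after path 1 (6→5→0→4, push 13): res(0,5)=13
after path 2 (6→12→2→11→7→0→5→3→4, push 1): res(0,5)=12
after path 3 (6→5→0→4, push 1): res(0,5)=13
after path 4 (6→5→3→4, push 5): res(0,5)=13

Residual capacity of (0,5): 13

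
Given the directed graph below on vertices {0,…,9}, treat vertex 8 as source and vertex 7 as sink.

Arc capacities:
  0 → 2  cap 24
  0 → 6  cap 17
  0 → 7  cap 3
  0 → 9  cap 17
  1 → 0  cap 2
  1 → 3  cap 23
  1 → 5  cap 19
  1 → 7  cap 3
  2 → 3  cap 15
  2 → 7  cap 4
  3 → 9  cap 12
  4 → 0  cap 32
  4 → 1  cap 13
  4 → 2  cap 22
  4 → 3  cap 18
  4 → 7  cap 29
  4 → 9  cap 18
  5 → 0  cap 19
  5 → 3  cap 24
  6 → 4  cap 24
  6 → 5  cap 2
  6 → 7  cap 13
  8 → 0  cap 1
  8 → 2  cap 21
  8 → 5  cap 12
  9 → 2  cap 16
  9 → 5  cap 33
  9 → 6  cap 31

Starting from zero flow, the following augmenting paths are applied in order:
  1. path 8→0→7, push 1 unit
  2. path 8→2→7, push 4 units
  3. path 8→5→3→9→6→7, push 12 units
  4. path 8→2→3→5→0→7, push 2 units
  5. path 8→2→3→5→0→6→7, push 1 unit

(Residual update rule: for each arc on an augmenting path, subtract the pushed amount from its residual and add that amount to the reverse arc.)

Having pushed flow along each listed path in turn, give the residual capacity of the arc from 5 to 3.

after path 1 (8→0→7, push 1): res(5,3)=24
after path 2 (8→2→7, push 4): res(5,3)=24
after path 3 (8→5→3→9→6→7, push 12): res(5,3)=12
after path 4 (8→2→3→5→0→7, push 2): res(5,3)=14
after path 5 (8→2→3→5→0→6→7, push 1): res(5,3)=15

Residual capacity of (5,3): 15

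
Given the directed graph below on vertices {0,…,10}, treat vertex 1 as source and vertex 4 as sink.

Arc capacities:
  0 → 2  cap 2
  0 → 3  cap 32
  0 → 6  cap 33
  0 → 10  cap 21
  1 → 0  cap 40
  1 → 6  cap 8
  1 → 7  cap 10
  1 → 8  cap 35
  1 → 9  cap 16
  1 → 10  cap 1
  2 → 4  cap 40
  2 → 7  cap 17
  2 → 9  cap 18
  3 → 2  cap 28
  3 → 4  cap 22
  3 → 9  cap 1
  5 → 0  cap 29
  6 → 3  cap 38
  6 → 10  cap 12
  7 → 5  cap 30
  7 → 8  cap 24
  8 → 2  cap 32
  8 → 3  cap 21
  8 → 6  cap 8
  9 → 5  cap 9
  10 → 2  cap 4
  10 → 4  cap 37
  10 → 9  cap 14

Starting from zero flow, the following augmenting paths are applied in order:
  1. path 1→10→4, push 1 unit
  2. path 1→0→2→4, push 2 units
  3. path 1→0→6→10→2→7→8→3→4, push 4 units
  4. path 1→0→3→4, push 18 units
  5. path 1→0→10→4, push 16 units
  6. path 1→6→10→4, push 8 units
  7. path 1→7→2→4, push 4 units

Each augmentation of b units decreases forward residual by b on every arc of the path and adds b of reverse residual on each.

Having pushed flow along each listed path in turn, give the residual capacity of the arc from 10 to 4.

Residual capacity of (10,4): 12

after path 1 (1→10→4, push 1): res(10,4)=36
after path 2 (1→0→2→4, push 2): res(10,4)=36
after path 3 (1→0→6→10→2→7→8→3→4, push 4): res(10,4)=36
after path 4 (1→0→3→4, push 18): res(10,4)=36
after path 5 (1→0→10→4, push 16): res(10,4)=20
after path 6 (1→6→10→4, push 8): res(10,4)=12
after path 7 (1→7→2→4, push 4): res(10,4)=12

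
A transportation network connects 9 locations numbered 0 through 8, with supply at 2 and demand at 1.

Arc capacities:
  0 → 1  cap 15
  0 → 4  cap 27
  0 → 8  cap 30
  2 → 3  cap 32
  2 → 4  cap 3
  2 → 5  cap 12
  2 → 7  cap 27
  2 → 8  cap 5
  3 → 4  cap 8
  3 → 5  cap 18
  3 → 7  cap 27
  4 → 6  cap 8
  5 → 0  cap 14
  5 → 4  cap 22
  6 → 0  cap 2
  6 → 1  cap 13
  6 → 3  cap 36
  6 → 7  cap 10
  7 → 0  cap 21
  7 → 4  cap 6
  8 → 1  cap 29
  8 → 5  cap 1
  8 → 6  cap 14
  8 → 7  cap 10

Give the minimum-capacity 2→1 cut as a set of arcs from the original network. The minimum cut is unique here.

Min-cut arcs: {(2,8), (4,6), (5,0), (7,0)} (total capacity 48)

augment #1: 2→8→1 push 5
augment #2: 2→4→6→1 push 3
augment #3: 2→5→0→1 push 12
augment #4: 2→7→0→1 push 3
augment #5: 2→3→4→6→1 push 5
augment #6: 2→7→0→8→1 push 18
augment #7: 2→3→5→0→8→1 push 2
max flow = 48; residual-reachable set from 2 gives S-side
cut edges (S→T): {(2,8), (4,6), (5,0), (7,0)} total cap 48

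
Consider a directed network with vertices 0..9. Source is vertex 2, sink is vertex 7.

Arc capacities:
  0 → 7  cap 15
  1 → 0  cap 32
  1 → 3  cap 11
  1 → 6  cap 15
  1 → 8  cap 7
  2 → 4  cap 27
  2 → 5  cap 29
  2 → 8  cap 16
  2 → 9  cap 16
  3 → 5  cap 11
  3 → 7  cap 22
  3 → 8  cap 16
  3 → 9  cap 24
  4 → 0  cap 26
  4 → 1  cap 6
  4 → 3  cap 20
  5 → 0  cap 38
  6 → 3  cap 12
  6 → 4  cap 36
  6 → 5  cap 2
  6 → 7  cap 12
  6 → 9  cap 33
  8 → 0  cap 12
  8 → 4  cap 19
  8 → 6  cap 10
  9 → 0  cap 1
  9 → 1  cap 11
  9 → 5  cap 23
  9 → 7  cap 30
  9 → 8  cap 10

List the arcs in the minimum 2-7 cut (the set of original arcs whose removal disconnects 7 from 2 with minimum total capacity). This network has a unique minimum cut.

Min-cut arcs: {(0,7), (2,9), (4,1), (4,3), (8,6)} (total capacity 67)

augment #1: 2→9→7 push 16
augment #2: 2→4→0→7 push 15
augment #3: 2→4→3→7 push 12
augment #4: 2→8→6→7 push 10
augment #5: 2→8→4→3→7 push 6
augment #6: 2→5→0→4→3→7 push 2
augment #7: 2→5→0→4→1→3→7 push 2
augment #8: 2→5→0→4→1→6→7 push 2
augment #9: 2→5→0→4→1→3→9→7 push 2
max flow = 67; residual-reachable set from 2 gives S-side
cut edges (S→T): {(0,7), (2,9), (4,1), (4,3), (8,6)} total cap 67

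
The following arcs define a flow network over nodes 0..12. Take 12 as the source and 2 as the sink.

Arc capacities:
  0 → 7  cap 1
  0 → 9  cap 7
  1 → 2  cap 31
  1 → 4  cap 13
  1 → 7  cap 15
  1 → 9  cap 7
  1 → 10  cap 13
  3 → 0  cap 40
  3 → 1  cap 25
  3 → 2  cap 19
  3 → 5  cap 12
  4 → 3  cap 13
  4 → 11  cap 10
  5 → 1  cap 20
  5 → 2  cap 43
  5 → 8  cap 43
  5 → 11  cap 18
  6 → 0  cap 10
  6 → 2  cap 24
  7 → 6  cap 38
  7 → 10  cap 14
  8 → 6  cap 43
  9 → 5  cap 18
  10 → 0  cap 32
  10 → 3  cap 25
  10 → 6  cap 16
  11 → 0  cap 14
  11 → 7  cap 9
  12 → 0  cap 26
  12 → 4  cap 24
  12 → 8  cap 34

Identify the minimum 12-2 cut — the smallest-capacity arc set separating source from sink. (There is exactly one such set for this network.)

Min-cut arcs: {(0,7), (0,9), (4,3), (6,2), (11,7)} (total capacity 54)

augment #1: 12→4→3→2 push 13
augment #2: 12→8→6→2 push 24
augment #3: 12→0→9→5→2 push 7
augment #4: 12→0→7→10→3→2 push 1
augment #5: 12→4→11→7→10→3→2 push 5
augment #6: 12→4→11→7→10→3→1→2 push 4
max flow = 54; residual-reachable set from 12 gives S-side
cut edges (S→T): {(0,7), (0,9), (4,3), (6,2), (11,7)} total cap 54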